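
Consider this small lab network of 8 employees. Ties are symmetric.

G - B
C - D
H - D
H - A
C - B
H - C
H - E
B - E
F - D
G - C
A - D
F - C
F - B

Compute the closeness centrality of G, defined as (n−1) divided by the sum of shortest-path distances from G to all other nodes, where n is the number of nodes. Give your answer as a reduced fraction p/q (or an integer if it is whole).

Distances from G: A:3, B:1, C:1, D:2, E:2, F:2, H:2. Sum = 13.
n = 8, so closeness = 7/13.

7/13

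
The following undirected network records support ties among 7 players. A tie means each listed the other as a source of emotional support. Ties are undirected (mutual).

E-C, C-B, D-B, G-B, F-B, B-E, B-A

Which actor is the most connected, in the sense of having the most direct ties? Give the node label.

Degrees — A:1, B:6, C:2, D:1, E:2, F:1, G:1.
The maximum is 6, attained only by B.

B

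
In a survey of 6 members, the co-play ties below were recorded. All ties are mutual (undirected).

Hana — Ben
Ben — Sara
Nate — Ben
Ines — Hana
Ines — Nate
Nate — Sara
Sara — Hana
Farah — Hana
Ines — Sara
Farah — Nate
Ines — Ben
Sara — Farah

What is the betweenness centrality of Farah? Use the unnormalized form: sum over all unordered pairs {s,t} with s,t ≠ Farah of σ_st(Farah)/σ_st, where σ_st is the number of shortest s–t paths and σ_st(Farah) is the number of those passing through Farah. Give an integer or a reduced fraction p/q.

Pairs whose geodesics pass through Farah — Hana–Nate: 1/4.
All other pairs contribute 0.
Summing the contributions gives betweenness(Farah) = 1/4.

1/4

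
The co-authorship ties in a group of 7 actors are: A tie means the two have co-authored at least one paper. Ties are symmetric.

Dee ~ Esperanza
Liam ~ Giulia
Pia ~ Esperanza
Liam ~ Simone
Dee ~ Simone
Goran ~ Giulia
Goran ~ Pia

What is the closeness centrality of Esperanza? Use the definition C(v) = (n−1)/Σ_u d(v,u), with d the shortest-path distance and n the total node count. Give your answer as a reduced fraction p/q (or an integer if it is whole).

Distances from Esperanza: Dee:1, Giulia:3, Goran:2, Liam:3, Pia:1, Simone:2. Sum = 12.
n = 7, so closeness = 6/12 = 1/2.

1/2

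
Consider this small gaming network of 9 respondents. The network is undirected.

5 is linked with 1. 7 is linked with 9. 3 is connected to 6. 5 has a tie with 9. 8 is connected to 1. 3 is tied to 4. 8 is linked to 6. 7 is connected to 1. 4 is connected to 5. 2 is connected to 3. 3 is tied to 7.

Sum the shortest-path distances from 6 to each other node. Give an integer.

Distances from 6: 1:2, 2:2, 3:1, 4:2, 5:3, 7:2, 8:1, 9:3.
Sum = 2 + 2 + 1 + 2 + 3 + 2 + 1 + 3 = 16.

16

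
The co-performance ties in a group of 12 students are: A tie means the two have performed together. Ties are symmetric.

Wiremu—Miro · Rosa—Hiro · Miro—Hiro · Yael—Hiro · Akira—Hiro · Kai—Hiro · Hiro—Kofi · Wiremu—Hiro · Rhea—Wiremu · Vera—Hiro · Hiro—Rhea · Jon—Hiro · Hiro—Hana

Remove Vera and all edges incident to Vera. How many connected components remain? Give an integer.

Vera's neighbors (Hiro) remain reachable from one another through other ties, so the rest of the network stays in one piece.

1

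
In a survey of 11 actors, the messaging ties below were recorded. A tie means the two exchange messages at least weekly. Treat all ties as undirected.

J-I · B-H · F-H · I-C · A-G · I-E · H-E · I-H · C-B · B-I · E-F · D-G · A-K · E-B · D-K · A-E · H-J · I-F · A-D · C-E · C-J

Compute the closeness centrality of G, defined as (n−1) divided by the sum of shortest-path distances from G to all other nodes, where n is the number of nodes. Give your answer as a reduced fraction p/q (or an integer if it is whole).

2/5

Distances from G: A:1, B:3, C:3, D:1, E:2, F:3, H:3, I:3, J:4, K:2. Sum = 25.
n = 11, so closeness = 10/25 = 2/5.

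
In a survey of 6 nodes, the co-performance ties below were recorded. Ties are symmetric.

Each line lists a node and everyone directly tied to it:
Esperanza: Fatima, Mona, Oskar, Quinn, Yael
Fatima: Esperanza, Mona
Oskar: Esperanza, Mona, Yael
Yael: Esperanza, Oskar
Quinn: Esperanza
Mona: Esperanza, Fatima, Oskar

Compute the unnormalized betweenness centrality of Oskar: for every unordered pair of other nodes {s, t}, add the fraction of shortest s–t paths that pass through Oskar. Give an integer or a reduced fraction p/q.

Pairs whose geodesics pass through Oskar — Mona–Yael: 1/2.
All other pairs contribute 0.
Summing the contributions gives betweenness(Oskar) = 1/2.

1/2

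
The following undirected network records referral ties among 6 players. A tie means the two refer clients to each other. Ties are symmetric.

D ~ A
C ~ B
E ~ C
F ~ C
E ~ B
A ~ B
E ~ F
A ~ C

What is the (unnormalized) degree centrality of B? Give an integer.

B is directly tied to A, C, and E. That is 3 neighbors, so the degree of B is 3.

3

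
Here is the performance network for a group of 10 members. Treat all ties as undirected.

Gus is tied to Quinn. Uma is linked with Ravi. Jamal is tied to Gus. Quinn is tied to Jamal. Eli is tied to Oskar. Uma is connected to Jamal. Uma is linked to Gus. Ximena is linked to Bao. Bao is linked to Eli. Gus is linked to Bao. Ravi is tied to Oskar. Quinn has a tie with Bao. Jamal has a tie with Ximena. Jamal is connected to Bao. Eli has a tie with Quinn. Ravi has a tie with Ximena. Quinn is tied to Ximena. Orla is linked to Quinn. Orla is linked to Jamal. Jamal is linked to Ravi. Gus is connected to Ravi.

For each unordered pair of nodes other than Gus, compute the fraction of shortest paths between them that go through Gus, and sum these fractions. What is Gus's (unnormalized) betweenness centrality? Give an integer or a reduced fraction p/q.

31/15

Pairs whose geodesics pass through Gus — Uma–Bao: 1/2; Uma–Quinn: 1/2; Uma–Eli: 2/5; Bao–Ravi: 1/3; Quinn–Ravi: 1/3.
All other pairs contribute 0.
Summing the contributions gives betweenness(Gus) = 31/15.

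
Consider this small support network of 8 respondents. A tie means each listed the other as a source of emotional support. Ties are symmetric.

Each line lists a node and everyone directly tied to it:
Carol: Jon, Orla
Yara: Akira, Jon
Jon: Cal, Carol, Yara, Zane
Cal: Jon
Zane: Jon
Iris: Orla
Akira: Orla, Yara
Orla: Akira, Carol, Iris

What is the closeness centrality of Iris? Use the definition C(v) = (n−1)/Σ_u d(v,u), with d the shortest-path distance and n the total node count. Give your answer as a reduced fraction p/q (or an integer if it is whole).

Distances from Iris: Akira:2, Cal:4, Carol:2, Jon:3, Orla:1, Yara:3, Zane:4. Sum = 19.
n = 8, so closeness = 7/19.

7/19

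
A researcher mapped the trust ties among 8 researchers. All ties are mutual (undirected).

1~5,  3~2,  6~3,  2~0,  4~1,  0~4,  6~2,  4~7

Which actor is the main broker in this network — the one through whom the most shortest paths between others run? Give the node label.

Unnormalized betweenness of each node: 0:12, 1:6, 2:10, 3:0, 4:14, 5:0, 6:0, 7:0.
4 has the largest value, 14, making it the main broker — the node through which the most shortest paths run.

4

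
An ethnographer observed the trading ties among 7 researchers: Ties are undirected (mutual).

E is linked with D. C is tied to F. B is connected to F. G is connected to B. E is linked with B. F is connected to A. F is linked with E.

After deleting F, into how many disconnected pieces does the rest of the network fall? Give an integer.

Without F, the remaining ties split the others into: {B, D, E, G}; {A}; {C}.
That's 3 separate components.

3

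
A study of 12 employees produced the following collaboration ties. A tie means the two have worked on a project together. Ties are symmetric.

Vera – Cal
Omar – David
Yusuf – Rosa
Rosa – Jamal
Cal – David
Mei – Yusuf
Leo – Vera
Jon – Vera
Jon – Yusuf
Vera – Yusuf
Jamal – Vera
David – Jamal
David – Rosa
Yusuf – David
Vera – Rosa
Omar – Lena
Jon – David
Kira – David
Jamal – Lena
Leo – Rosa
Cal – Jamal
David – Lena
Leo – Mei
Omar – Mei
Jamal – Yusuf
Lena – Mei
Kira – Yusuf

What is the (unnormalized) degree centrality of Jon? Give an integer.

Jon is directly tied to David, Vera, and Yusuf. That is 3 neighbors, so the degree of Jon is 3.

3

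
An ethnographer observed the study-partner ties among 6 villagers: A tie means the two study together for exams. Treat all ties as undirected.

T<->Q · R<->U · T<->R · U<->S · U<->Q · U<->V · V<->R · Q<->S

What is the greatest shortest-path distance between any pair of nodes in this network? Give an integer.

2

Eccentricity of each node (its greatest distance to any other): Q:2, R:2, S:2, T:2, U:2, V:2.
The maximum eccentricity is 2, realized for instance by the pair U–T via U – Q – T. So the diameter is 2.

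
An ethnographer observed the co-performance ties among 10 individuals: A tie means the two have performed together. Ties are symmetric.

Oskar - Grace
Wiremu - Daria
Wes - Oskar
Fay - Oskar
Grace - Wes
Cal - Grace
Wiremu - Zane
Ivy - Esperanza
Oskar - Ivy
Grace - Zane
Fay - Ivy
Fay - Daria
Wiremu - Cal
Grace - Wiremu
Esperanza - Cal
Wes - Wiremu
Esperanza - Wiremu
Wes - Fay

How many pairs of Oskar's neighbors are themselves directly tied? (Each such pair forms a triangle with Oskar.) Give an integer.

3

Oskar's neighbors: Fay, Grace, Ivy, and Wes.
Neighbor pairs that are themselves tied: Oskar–Fay–Ivy; Oskar–Fay–Wes; Oskar–Grace–Wes. Each forms one triangle with Oskar, for 3 in total.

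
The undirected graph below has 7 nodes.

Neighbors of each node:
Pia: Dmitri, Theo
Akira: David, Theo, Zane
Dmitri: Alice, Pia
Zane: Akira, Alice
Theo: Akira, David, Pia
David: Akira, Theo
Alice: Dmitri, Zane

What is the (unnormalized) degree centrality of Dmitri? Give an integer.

Dmitri is directly tied to Alice and Pia. That is 2 neighbors, so the degree of Dmitri is 2.

2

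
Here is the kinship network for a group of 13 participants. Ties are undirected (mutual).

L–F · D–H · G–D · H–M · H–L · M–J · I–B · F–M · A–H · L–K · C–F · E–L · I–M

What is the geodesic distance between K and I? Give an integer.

One shortest route is K – L – H – M – I, which uses 4 edges, and at distance 3 from K we only reach {A, C, D, M}, which does not include I. So d(K,I) = 4.

4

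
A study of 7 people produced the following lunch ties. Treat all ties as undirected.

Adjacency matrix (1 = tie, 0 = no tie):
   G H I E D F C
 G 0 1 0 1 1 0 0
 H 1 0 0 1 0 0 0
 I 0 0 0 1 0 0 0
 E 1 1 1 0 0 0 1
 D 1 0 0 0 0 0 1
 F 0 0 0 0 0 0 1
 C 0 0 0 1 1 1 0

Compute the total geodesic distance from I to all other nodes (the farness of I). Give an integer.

Distances from I: C:2, D:3, E:1, F:3, G:2, H:2.
Sum = 2 + 3 + 1 + 3 + 2 + 2 = 13.

13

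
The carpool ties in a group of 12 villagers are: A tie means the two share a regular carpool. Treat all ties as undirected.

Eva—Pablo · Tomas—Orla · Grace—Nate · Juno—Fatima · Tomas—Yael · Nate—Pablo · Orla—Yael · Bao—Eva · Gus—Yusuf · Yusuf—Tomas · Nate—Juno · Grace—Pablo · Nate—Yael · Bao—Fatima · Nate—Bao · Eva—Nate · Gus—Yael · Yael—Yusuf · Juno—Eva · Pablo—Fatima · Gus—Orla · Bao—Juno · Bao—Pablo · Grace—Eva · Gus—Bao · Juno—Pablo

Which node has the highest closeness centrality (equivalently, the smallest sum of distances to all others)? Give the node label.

Nate

Farness (sum of distances to all others) for each node — Bao:17, Eva:20, Fatima:24, Grace:23, Gus:19, Juno:20, Nate:16, Orla:24, Pablo:19, Tomas:26, Yael:18, Yusuf:24.
The smallest farness is 16, for Nate, so Nate has the highest closeness.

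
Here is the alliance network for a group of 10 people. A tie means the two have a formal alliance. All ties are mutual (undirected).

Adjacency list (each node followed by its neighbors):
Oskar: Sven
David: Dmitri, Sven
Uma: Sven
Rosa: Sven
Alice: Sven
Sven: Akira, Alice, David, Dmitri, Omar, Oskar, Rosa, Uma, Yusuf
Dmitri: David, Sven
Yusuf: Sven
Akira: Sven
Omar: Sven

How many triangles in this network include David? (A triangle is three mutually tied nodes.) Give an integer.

1

David's neighbors: Dmitri and Sven.
Neighbor pairs that are themselves tied: David–Dmitri–Sven. Each forms one triangle with David, for 1 in total.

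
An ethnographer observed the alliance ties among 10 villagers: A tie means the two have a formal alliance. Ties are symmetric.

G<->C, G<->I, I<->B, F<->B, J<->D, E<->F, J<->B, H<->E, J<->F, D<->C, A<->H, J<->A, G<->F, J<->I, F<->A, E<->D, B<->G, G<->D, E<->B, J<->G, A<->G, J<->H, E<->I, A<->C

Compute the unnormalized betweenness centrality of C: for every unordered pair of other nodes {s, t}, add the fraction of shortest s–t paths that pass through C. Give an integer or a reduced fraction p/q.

Pairs whose geodesics pass through C — D–A: 1/3.
All other pairs contribute 0.
Summing the contributions gives betweenness(C) = 1/3.

1/3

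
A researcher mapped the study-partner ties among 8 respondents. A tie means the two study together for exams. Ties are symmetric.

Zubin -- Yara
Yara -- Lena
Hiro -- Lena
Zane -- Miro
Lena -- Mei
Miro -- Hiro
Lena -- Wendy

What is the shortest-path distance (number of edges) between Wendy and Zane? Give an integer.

One shortest route is Wendy – Lena – Hiro – Miro – Zane, which uses 4 edges, and at distance 3 from Wendy we only reach {Miro, Zubin}, which does not include Zane. So d(Wendy,Zane) = 4.

4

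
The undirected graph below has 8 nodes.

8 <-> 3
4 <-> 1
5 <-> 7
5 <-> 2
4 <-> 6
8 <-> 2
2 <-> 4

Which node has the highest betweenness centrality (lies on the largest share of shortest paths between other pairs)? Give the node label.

Unnormalized betweenness of each node: 1:0, 2:16, 3:0, 4:11, 5:6, 6:0, 7:0, 8:6.
2 has the largest value, 16, making it the main broker — the node through which the most shortest paths run.

2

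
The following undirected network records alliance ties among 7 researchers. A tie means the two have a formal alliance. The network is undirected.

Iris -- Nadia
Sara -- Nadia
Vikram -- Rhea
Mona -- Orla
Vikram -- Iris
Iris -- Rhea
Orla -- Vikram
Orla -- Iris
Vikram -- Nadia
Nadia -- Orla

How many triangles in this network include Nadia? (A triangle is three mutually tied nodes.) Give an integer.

3

Nadia's neighbors: Iris, Orla, Sara, and Vikram.
Neighbor pairs that are themselves tied: Nadia–Iris–Orla; Nadia–Iris–Vikram; Nadia–Orla–Vikram. Each forms one triangle with Nadia, for 3 in total.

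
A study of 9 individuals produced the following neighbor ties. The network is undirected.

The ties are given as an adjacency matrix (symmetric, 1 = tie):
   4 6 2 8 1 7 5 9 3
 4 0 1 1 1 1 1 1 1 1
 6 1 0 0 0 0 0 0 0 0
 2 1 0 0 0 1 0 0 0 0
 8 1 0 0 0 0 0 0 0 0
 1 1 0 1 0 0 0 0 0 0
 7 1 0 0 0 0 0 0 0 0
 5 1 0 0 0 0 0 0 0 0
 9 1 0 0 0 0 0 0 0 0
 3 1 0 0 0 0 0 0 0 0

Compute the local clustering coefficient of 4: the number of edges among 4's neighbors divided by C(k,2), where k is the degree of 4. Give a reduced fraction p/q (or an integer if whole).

4's neighbors: 1, 2, 3, 5, 6, 7, 8, and 9 (k = 8).
Possible neighbor pairs: C(8,2) = 28. Edges among them: 1–2 → e = 1.
Clustering(4) = 1/28.

1/28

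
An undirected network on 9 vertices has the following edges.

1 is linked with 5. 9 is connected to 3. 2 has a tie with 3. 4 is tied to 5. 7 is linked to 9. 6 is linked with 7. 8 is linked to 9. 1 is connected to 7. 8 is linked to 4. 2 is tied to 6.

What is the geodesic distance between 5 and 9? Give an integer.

3

One shortest route is 5 – 4 – 8 – 9, which uses 3 edges, and at distance 2 from 5 we only reach {7, 8}, which does not include 9. So d(5,9) = 3.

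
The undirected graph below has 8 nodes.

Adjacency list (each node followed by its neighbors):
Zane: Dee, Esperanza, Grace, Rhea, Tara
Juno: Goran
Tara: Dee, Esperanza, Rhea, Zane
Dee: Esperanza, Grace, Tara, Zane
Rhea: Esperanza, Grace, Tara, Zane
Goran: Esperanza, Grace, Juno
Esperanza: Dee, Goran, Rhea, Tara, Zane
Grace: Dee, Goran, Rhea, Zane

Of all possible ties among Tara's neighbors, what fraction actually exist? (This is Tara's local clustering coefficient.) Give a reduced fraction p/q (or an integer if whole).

5/6

Tara's neighbors: Dee, Esperanza, Rhea, and Zane (k = 4).
Possible neighbor pairs: C(4,2) = 6. Edges among them: Dee–Esperanza, Dee–Zane, Esperanza–Rhea, Esperanza–Zane, Rhea–Zane → e = 5.
Clustering(Tara) = 5/6.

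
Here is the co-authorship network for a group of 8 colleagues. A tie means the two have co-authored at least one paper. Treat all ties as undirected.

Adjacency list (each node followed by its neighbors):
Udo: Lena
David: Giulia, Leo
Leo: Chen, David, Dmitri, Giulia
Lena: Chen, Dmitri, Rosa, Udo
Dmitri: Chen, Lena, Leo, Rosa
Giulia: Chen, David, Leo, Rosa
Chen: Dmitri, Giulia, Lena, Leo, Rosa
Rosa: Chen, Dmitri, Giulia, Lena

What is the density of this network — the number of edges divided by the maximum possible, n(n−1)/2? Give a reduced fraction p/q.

1/2

There are 14 edges and 8 nodes, so the maximum possible is C(8,2) = 28.
Density = 14/28 = 1/2.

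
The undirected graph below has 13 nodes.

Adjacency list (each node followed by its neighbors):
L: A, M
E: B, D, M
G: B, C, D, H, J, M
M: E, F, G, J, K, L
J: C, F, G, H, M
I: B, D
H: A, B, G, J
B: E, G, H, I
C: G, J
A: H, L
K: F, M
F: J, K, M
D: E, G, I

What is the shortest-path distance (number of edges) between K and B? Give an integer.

3

One shortest route is K – M – G – B, which uses 3 edges, and at distance 2 from K we only reach {E, G, J, L}, which does not include B. So d(K,B) = 3.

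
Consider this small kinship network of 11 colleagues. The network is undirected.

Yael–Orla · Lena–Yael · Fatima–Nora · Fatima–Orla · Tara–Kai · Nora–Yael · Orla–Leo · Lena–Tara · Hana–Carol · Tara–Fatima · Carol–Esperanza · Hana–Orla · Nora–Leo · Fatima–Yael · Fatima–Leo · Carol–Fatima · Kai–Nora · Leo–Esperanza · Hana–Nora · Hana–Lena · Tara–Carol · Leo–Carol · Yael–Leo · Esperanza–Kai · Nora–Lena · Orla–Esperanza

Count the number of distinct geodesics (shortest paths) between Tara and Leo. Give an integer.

The shortest distance is 2. The length-2 paths are: Tara–Fatima–Leo; Tara–Carol–Leo.
That gives 2 distinct shortest paths.

2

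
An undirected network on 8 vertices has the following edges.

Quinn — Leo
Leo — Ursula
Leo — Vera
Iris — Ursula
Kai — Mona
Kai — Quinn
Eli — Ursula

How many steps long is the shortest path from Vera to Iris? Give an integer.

3

One shortest route is Vera – Leo – Ursula – Iris, which uses 3 edges, and at distance 2 from Vera we only reach {Quinn, Ursula}, which does not include Iris. So d(Vera,Iris) = 3.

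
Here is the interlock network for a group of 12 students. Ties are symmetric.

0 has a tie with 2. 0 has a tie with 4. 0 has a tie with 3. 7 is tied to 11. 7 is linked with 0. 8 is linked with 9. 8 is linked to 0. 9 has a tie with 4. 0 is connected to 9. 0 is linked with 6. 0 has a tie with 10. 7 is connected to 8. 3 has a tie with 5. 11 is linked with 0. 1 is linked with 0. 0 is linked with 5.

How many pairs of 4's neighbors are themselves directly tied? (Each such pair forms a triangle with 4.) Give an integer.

1

4's neighbors: 0 and 9.
Neighbor pairs that are themselves tied: 4–0–9. Each forms one triangle with 4, for 1 in total.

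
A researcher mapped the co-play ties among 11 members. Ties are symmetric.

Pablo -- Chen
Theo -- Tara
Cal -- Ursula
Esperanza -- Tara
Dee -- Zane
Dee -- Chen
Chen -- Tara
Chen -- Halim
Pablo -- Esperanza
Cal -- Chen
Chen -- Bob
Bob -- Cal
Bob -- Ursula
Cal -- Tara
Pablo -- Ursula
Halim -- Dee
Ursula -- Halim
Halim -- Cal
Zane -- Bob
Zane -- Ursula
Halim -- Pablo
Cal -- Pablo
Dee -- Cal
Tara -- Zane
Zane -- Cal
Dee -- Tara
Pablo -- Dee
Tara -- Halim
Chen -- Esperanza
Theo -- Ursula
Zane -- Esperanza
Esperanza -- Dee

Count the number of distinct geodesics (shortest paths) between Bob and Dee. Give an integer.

3

The shortest distance is 2. The length-2 paths are: Bob–Chen–Dee; Bob–Cal–Dee; Bob–Zane–Dee.
That gives 3 distinct shortest paths.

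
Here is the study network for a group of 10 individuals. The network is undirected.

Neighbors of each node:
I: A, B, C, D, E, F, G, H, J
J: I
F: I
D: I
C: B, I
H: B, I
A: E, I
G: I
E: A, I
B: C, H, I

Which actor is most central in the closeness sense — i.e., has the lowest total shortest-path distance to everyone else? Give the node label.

Farness (sum of distances to all others) for each node — A:16, B:15, C:16, D:17, E:16, F:17, G:17, H:16, I:9, J:17.
The smallest farness is 9, for I, so I has the highest closeness.

I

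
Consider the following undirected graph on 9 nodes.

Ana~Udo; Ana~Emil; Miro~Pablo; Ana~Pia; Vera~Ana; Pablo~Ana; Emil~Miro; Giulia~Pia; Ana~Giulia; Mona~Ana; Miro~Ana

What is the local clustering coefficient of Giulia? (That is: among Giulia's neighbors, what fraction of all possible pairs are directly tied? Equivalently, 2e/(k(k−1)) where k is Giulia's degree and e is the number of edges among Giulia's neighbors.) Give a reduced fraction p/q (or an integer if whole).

Giulia's neighbors: Ana and Pia (k = 2).
Possible neighbor pairs: C(2,2) = 1. Edges among them: Ana–Pia → e = 1.
Clustering(Giulia) = 1/1.

1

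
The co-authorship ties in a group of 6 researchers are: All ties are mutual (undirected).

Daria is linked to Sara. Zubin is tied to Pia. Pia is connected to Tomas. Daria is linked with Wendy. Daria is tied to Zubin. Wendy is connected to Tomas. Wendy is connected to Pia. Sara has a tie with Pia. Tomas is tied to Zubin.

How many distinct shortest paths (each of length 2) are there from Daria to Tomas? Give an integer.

The shortest distance is 2. The length-2 paths are: Daria–Zubin–Tomas; Daria–Wendy–Tomas.
That gives 2 distinct shortest paths.

2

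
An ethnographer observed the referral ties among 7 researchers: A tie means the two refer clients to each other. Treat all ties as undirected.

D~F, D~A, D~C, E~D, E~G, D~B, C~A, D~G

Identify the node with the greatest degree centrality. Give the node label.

D

Degrees — A:2, B:1, C:2, D:6, E:2, F:1, G:2.
The maximum is 6, attained only by D.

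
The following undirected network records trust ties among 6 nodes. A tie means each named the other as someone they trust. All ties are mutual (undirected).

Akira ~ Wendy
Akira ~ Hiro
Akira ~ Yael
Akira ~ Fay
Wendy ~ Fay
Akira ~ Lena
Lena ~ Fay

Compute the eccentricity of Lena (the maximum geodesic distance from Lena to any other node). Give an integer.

2

Distances from Lena: Akira:1, Fay:1, Hiro:2, Wendy:2, Yael:2.
The largest is 2 (to Wendy, Yael, and Hiro), so the eccentricity of Lena is 2.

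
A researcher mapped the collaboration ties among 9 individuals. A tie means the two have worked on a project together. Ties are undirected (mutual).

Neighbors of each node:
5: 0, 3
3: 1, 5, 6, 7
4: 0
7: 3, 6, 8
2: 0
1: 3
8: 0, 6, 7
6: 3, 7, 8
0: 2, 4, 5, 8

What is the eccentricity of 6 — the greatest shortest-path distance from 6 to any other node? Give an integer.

Distances from 6: 0:2, 1:2, 2:3, 3:1, 4:3, 5:2, 7:1, 8:1.
The largest is 3 (to 2 and 4), so the eccentricity of 6 is 3.

3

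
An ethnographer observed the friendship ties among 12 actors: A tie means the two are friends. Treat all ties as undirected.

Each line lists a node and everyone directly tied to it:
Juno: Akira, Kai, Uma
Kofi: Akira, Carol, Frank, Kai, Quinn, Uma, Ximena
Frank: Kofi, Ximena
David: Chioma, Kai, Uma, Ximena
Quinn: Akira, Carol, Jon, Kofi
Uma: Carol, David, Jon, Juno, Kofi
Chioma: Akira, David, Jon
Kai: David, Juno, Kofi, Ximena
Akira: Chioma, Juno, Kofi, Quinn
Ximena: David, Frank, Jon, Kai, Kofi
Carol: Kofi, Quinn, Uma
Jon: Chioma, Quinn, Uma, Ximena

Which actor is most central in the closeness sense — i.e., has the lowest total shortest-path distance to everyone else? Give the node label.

Kofi

Farness (sum of distances to all others) for each node — Akira:18, Carol:20, Chioma:21, David:19, Frank:22, Jon:18, Juno:20, Kai:18, Kofi:15, Quinn:19, Uma:17, Ximena:17.
The smallest farness is 15, for Kofi, so Kofi has the highest closeness.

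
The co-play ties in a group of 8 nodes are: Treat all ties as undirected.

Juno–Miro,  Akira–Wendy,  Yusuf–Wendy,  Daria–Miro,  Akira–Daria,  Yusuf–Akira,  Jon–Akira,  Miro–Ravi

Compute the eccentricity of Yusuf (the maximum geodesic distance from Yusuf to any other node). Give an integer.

Distances from Yusuf: Akira:1, Daria:2, Jon:2, Juno:4, Miro:3, Ravi:4, Wendy:1.
The largest is 4 (to Juno and Ravi), so the eccentricity of Yusuf is 4.

4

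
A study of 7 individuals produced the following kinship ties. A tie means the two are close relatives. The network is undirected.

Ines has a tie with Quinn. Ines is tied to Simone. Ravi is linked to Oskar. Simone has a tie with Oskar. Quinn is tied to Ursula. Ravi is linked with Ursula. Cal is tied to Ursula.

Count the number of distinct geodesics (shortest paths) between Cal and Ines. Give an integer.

The shortest distance is 3, and the only length-3 path is Cal–Ursula–Quinn–Ines. So there is exactly 1 shortest path.

1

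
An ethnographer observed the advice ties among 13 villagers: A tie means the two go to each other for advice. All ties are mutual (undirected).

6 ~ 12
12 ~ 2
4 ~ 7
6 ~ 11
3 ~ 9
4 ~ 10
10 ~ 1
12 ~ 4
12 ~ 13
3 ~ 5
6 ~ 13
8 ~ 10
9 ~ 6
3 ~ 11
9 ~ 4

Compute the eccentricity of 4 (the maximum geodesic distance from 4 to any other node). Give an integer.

3

Distances from 4: 1:2, 2:2, 3:2, 5:3, 6:2, 7:1, 8:2, 9:1, 10:1, 11:3, 12:1, 13:2.
The largest is 3 (to 11 and 5), so the eccentricity of 4 is 3.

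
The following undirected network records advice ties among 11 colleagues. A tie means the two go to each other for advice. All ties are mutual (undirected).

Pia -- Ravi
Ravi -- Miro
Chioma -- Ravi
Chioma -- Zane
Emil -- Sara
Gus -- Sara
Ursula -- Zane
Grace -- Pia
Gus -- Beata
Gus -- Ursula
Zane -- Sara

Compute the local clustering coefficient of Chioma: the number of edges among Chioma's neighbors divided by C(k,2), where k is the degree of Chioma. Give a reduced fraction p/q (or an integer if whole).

Chioma's neighbors: Ravi and Zane (k = 2).
Possible neighbor pairs: C(2,2) = 1. Edges among them: none → e = 0.
Clustering(Chioma) = 0/1.

0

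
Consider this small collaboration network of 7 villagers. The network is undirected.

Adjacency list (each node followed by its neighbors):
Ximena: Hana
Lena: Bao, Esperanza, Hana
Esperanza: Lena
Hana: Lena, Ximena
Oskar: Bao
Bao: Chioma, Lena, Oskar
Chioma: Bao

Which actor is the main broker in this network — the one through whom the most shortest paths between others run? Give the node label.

Lena

Unnormalized betweenness of each node: Bao:9, Chioma:0, Esperanza:0, Hana:5, Lena:11, Oskar:0, Ximena:0.
Lena has the largest value, 11, making it the main broker — the node through which the most shortest paths run.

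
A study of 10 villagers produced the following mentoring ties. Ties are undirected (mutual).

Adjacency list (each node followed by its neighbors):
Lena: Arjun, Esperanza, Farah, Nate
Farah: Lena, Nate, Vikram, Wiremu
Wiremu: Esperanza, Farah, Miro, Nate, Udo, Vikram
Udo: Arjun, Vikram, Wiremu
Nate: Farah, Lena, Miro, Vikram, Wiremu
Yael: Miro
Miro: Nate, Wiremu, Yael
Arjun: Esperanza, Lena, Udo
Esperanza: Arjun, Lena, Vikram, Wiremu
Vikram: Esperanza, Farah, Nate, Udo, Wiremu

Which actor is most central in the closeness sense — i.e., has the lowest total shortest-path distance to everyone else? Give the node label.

Wiremu

Farness (sum of distances to all others) for each node — Arjun:18, Esperanza:15, Farah:15, Lena:15, Miro:16, Nate:13, Udo:16, Vikram:14, Wiremu:12, Yael:24.
The smallest farness is 12, for Wiremu, so Wiremu has the highest closeness.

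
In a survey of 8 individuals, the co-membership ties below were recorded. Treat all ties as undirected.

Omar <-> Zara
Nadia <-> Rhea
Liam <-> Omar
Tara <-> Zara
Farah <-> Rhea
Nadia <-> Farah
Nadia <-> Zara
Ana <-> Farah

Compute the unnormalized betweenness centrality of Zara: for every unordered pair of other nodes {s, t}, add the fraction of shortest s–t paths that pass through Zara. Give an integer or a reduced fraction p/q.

14

Pairs whose geodesics pass through Zara — Rhea–Liam: 1; Rhea–Tara: 1; Rhea–Omar: 1; Liam–Farah: 1; Liam–Nadia: 1; Liam–Tara: 1; Liam–Ana: 1; Farah–Tara: 1; Farah–Omar: 1; Nadia–Tara: 1; Nadia–Omar: 1; Tara–Omar: 1; Tara–Ana: 1; Omar–Ana: 1.
All other pairs contribute 0.
Summing the contributions gives betweenness(Zara) = 14.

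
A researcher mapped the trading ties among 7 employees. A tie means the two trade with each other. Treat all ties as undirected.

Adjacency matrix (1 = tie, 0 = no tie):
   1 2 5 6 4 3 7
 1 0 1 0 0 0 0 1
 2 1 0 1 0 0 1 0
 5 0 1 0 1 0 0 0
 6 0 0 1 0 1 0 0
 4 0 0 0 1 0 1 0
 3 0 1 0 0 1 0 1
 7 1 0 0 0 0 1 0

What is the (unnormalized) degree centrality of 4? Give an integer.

4 is directly tied to 3 and 6. That is 2 neighbors, so the degree of 4 is 2.

2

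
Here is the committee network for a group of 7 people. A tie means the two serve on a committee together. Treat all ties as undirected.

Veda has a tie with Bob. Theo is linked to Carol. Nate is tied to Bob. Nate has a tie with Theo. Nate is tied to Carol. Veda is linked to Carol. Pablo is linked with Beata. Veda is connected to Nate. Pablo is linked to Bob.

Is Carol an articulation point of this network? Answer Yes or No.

Even without Carol, every remaining node can still reach every other (the residual graph is connected), so Carol is not a cut vertex.

No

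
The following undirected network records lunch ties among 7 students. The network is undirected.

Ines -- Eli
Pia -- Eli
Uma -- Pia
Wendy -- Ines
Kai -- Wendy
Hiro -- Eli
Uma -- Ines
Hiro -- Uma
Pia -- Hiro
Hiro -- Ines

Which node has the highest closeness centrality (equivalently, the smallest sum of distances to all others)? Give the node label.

Ines

Farness (sum of distances to all others) for each node — Eli:10, Hiro:9, Ines:8, Kai:16, Pia:12, Uma:10, Wendy:11.
The smallest farness is 8, for Ines, so Ines has the highest closeness.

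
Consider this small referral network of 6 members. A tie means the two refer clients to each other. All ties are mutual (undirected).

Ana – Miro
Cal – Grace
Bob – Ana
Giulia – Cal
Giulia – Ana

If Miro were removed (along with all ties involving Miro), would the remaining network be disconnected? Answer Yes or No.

Even without Miro, every remaining node can still reach every other (the residual graph is connected), so Miro is not a cut vertex.

No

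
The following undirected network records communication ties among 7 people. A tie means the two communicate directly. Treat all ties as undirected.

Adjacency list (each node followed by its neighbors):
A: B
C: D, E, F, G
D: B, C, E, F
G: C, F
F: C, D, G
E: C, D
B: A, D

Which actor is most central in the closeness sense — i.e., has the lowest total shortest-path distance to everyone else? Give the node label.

D

Farness (sum of distances to all others) for each node — A:16, B:11, C:9, D:8, E:11, F:10, G:13.
The smallest farness is 8, for D, so D has the highest closeness.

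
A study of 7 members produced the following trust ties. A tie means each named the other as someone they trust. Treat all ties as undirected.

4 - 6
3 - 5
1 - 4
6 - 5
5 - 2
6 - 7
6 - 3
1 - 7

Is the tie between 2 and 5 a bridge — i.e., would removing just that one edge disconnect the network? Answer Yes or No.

Without the 2–5 edge there is no alternate route between 2 and 5, so the network disconnects. It is a bridge.

Yes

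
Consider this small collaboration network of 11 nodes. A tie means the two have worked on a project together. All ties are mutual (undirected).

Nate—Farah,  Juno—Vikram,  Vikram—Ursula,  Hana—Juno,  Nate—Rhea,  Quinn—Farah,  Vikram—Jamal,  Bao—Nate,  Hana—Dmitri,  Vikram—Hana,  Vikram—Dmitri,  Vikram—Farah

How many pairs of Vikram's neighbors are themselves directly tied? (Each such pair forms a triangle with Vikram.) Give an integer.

2

Vikram's neighbors: Dmitri, Farah, Hana, Jamal, Juno, and Ursula.
Neighbor pairs that are themselves tied: Vikram–Dmitri–Hana; Vikram–Hana–Juno. Each forms one triangle with Vikram, for 2 in total.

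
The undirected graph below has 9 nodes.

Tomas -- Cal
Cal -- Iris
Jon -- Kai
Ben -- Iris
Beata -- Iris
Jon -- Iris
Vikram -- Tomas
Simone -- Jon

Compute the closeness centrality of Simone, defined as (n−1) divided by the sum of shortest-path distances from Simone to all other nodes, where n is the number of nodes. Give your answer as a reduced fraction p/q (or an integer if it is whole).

Distances from Simone: Beata:3, Ben:3, Cal:3, Iris:2, Jon:1, Kai:2, Tomas:4, Vikram:5. Sum = 23.
n = 9, so closeness = 8/23.

8/23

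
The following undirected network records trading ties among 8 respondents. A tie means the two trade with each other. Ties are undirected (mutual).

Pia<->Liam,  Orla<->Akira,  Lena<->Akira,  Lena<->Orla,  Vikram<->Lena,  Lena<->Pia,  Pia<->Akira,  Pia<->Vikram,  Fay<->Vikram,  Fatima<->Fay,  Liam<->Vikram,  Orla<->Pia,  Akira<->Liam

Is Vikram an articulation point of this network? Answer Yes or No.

Yes

Removing Vikram leaves {Fatima and Fay} with no path to {Akira, Lena, Liam, Orla, and Pia}, so the network splits into 2 components. Vikram is a cut vertex.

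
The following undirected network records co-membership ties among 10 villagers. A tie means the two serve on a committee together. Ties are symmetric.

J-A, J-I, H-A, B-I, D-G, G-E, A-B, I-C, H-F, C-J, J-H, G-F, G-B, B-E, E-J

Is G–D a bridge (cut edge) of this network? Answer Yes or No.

Yes

Without the G–D edge there is no alternate route between G and D, so the network disconnects. It is a bridge.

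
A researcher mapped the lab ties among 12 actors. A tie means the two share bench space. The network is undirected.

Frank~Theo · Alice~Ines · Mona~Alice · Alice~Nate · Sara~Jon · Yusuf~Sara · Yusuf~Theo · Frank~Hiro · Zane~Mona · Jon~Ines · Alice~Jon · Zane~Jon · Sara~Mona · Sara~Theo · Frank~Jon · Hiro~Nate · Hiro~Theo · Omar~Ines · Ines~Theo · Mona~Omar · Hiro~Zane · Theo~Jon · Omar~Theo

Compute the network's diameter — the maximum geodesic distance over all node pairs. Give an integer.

Eccentricity of each node (its greatest distance to any other): Alice:3, Frank:3, Hiro:2, Ines:2, Jon:2, Mona:3, Nate:3, Omar:3, Sara:3, Theo:2, Yusuf:3, Zane:3.
The maximum eccentricity is 3, realized for instance by the pair Zane–Yusuf via Zane – Hiro – Theo – Yusuf. So the diameter is 3.

3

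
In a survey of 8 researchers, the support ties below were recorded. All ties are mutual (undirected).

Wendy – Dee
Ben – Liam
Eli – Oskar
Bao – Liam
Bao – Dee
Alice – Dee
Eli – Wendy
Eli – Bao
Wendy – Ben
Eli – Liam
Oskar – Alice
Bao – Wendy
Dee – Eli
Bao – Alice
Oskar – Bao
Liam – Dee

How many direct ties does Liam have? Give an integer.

4

Liam is directly tied to Bao, Ben, Dee, and Eli. That is 4 neighbors, so the degree of Liam is 4.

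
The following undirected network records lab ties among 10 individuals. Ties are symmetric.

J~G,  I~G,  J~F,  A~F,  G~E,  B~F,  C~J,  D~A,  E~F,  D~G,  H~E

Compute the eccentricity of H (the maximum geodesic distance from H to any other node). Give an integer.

Distances from H: A:3, B:3, C:4, D:3, E:1, F:2, G:2, I:3, J:3.
The largest is 4 (to C), so the eccentricity of H is 4.

4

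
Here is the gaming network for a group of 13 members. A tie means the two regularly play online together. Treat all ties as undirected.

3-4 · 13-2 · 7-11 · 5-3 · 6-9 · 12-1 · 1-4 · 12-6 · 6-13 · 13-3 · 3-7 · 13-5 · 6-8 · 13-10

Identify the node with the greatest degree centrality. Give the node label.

Degrees — 1:2, 2:1, 3:4, 4:2, 5:2, 6:4, 7:2, 8:1, 9:1, 10:1, 11:1, 12:2, 13:5.
The maximum is 5, attained only by 13.

13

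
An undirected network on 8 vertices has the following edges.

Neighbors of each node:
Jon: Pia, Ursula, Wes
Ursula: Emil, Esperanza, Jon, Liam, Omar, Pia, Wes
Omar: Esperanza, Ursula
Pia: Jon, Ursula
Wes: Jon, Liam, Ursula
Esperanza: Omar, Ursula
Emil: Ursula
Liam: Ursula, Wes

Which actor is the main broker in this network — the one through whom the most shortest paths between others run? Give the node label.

Unnormalized betweenness of each node: Emil:0, Esperanza:0, Jon:1/2, Liam:0, Omar:0, Pia:0, Ursula:16, Wes:1/2.
Ursula has the largest value, 16, making it the main broker — the node through which the most shortest paths run.

Ursula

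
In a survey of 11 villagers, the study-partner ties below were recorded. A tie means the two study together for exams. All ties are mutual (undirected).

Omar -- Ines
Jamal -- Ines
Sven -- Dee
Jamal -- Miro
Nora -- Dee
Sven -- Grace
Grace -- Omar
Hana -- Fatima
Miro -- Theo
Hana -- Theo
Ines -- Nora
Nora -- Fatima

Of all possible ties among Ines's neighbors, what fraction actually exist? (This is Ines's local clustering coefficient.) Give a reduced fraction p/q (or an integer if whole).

Ines's neighbors: Jamal, Nora, and Omar (k = 3).
Possible neighbor pairs: C(3,2) = 3. Edges among them: none → e = 0.
Clustering(Ines) = 0/3 = 0.

0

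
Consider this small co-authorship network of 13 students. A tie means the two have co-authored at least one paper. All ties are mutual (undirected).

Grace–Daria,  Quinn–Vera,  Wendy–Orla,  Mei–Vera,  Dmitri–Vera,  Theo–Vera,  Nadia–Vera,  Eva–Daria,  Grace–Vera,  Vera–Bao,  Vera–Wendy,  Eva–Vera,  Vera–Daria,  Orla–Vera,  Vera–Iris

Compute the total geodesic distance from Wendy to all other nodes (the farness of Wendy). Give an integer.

22

Distances from Wendy: Bao:2, Daria:2, Dmitri:2, Eva:2, Grace:2, Iris:2, Mei:2, Nadia:2, Orla:1, Quinn:2, Theo:2, Vera:1.
Sum = 2 + 2 + 2 + 2 + 2 + 2 + 2 + 2 + 1 + 2 + 2 + 1 = 22.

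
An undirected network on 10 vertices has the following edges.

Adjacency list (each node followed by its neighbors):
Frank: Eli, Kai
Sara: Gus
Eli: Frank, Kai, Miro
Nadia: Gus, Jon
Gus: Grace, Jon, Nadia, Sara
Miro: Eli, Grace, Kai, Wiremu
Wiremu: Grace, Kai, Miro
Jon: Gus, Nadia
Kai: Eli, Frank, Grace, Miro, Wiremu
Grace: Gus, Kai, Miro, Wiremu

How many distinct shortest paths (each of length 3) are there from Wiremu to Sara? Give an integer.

1

The shortest distance is 3, and the only length-3 path is Wiremu–Grace–Gus–Sara. So there is exactly 1 shortest path.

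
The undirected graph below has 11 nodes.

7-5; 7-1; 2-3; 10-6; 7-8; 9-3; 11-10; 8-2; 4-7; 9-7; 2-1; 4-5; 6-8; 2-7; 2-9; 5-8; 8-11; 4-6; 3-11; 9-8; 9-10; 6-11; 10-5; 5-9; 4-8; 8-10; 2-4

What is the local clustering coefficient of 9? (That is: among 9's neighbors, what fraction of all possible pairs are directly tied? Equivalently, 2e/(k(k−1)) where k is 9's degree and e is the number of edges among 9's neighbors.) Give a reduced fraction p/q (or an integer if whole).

8/15

9's neighbors: 2, 3, 5, 7, 8, and 10 (k = 6).
Possible neighbor pairs: C(6,2) = 15. Edges among them: 2–3, 2–7, 2–8, 5–7, 5–8, 5–10, 7–8, 8–10 → e = 8.
Clustering(9) = 8/15.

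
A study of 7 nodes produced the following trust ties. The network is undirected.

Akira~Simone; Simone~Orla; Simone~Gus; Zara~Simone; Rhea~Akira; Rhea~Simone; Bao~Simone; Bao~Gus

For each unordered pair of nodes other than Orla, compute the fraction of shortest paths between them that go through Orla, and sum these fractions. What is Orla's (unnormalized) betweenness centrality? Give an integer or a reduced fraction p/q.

0

No shortest path between any pair of other nodes passes through Orla.
Summing the contributions gives betweenness(Orla) = 0.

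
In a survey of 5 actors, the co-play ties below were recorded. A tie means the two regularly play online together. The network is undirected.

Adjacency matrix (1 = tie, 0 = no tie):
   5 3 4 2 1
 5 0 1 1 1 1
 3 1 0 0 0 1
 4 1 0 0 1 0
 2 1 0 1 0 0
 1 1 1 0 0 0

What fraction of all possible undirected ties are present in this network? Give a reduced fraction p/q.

3/5

There are 6 edges and 5 nodes, so the maximum possible is C(5,2) = 10.
Density = 6/10 = 3/5.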